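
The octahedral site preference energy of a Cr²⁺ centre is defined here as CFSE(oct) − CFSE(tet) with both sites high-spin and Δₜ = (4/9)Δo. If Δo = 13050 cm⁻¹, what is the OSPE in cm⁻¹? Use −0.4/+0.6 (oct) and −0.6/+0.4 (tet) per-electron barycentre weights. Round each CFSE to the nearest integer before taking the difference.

Cr sits in group 6; removing 2 electrons leaves Cr²⁺ with 6 − 2 = 4 d electrons.
In an octahedral site d⁴ (HS) is t₂g³ eg¹, giving CFSE(oct) = -0.6Δo = -7830 cm⁻¹.
Tetrahedral: e² t₂², CFSE = 2(−0.6) + 2(+0.4) = -0.4Δₜ = -0.4 × (4/9) × 13050 = -2320 cm⁻¹.
OSPE = CFSE(oct) − CFSE(tet) = -7830 − (-2320) = -5510 cm⁻¹.

-5510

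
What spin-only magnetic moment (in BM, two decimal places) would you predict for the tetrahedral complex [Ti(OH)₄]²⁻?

2.83 BM

Each OH⁻ contributes -1; 4 × (-1) = -4. With overall charge -2, Ti is in the +2 oxidation state.
Group 4 minus oxidation state +2 gives a d² configuration for Ti²⁺.
With tetrahedral geometry the complex is necessarily high-spin.
Configuration: e² t₂⁰ → 2 unpaired electrons.
μ(spin-only) = √[2(2+2)] = √8 ≈ 2.83 BM.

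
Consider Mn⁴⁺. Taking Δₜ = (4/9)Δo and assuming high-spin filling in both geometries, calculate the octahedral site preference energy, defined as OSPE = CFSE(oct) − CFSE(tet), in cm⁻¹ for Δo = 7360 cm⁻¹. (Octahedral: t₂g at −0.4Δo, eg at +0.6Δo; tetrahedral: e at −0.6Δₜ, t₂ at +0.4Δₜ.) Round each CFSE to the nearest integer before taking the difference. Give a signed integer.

Mn⁴⁺: group 7, so d-count = 7 − 4 = 3.
Octahedral high-spin t₂g³ eg⁰: CFSE = -1.2 × 7360 = -8832 cm⁻¹.
In a tetrahedral site the filling is e² t₂¹: CFSE(tet) = -0.8Δₜ = -0.8 × (4/9)(7360) = -2617 cm⁻¹.
OSPE = -8832 − (-2617) = -6215 cm⁻¹.

-6215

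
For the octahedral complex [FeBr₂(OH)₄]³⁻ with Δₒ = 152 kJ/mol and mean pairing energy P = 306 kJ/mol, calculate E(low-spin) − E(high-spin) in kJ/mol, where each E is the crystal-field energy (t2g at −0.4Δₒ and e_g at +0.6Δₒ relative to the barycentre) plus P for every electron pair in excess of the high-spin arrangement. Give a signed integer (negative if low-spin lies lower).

308

Ligand charges: 2×(-1) from Br⁻ and 4×(-1) from OH⁻ sum to -6; with overall charge -3, Fe is +3.
Group 8 minus oxidation state +3 gives a d⁵ configuration for Fe³⁺.
High-spin d⁵ fills as t2g^3 e_g^2 with CFSE 3(−0.4) + 2(+0.6) = 0.0Δₒ = 0 kJ/mol.
For low-spin the configuration is t2g^5 e_g^0: orbital energy -2.0 × 152 = -304 kJ/mol, and 2 additional pairs relative to high-spin add 612 kJ/mol, giving 308 kJ/mol.
E(LS) − E(HS) = 308 − (0) = 308 kJ/mol.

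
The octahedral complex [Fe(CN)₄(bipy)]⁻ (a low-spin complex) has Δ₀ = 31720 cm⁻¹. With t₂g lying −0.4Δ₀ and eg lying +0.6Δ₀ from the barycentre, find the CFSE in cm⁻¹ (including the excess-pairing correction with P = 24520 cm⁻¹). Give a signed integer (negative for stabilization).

Ligand charges: 4×(-1) from CN⁻ and 1×(+0) from bipy sum to -4; with overall charge -1, Fe is +3.
Group 8 minus oxidation state +3 gives a d⁵ configuration for Fe³⁺.
The d⁵ electrons fill as t₂g⁵ eg⁰.
Orbital CFSE = 5(-0.4) + 0(0.6) = -2.0Δ₀ = -2.0 × 31720 = -63440 cm⁻¹.
High-spin d⁵ would be t₂g³ eg² with 0 pairs; low-spin has 2, so 2 excess pairs cost +2P = +49040 cm⁻¹.
Overall CFSE = -63440 + 49040 = -14400 cm⁻¹.

-14400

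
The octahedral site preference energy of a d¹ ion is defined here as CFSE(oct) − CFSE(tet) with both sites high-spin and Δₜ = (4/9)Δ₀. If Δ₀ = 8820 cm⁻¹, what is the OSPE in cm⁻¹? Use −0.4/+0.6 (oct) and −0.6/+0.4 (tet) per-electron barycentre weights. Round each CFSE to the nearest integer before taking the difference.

-1176

Octahedral high-spin t₂g¹ eg⁰: CFSE = -0.4 × 8820 = -3528 cm⁻¹.
Tetrahedral e¹ t₂⁰ gives -0.6Δₜ = -0.6 × (4/9) × 8820 = -2352 cm⁻¹.
Subtracting, OSPE = -3528 − (-2352) = -1176 cm⁻¹.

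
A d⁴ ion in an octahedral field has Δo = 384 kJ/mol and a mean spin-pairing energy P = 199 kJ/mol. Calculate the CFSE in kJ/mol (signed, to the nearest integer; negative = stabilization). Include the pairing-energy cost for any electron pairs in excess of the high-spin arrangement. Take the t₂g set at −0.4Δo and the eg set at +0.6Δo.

-415

Since Δo = 384 kJ/mol > P = 199 kJ/mol, the complex adopts the low-spin configuration.
Configuration: t₂g⁴ eg⁰.
Orbital CFSE = -1.6Δo = -1.6 × 384 = -614 kJ/mol.
Excess pairs vs high-spin: 1 − 0 = 1; pairing cost = +199 kJ/mol.
Net CFSE = -614 + 199 = -415 kJ/mol.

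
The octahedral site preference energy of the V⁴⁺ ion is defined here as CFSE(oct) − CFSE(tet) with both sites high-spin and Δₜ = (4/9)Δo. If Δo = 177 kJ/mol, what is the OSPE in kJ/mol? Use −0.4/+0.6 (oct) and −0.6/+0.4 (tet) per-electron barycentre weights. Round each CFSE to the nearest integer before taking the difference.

V⁴⁺: group 5, so d-count = 5 − 4 = 1.
In an octahedral site d¹ (HS) is t2g^1 e_g^0, giving CFSE(oct) = -0.4Δo = -71 kJ/mol.
Tetrahedral e^1 t2^0 gives -0.6Δₜ = -0.6 × (4/9) × 177 = -47 kJ/mol.
Subtracting, OSPE = -71 − (-47) = -24 kJ/mol.

-24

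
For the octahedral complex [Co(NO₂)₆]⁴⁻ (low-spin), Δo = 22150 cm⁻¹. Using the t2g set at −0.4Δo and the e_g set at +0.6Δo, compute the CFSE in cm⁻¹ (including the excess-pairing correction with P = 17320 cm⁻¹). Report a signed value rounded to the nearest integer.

Each NO₂⁻ contributes -1; 6 × (-1) = -6. With overall charge -4, Co is in the +2 oxidation state.
Co²⁺: group 9, so d-count = 9 − 2 = 7.
Configuration: t2g^6 e_g^1.
CFSE(orbital) = 6×(-0.4Δo) + 1×(0.6Δo) = -1.8Δo; with Δo = 22150 cm⁻¹ that is -39870 cm⁻¹.
High-spin d⁷ would be t2g^5 e_g^2 with 2 pairs; low-spin has 3, so 1 excess pair costs +1P = +17320 cm⁻¹.
Overall CFSE = -39870 + 17320 = -22550 cm⁻¹.

-22550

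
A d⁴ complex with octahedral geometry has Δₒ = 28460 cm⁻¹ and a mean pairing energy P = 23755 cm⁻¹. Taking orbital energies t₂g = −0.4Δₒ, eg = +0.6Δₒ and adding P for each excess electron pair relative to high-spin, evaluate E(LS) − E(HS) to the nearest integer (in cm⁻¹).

High-spin d⁴ fills as t₂g³ eg¹ with CFSE 3(−0.4) + 1(+0.6) = -0.6Δₒ = -17076 cm⁻¹.
Low-spin t₂g⁴ eg⁰ gives -1.6Δₒ = -45536 cm⁻¹, but forming 1 extra pair costs 1P = 23755 cm⁻¹, so E(LS) = -45536 + 23755 = -21781 cm⁻¹.
E(LS) − E(HS) = -21781 − (-17076) = -4705 cm⁻¹.

-4705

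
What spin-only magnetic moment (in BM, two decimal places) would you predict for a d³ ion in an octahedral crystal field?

3.87 BM

Configuration: t₂g³ eg⁰ → 3 unpaired electrons.
μ(spin-only) = √[3(3+2)] = √15 ≈ 3.87 BM.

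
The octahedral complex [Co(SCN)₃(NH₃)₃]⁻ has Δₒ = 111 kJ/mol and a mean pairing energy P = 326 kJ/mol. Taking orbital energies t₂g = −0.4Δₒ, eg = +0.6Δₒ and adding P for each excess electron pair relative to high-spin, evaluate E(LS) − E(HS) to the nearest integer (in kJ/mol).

Ligand charges: 3×(-1) from SCN⁻ and 3×(+0) from NH₃ sum to -3; with overall charge -1, Co is +2.
Group 9 minus oxidation state +2 gives a d⁷ configuration for Co²⁺.
In the high-spin limit (t₂g⁵ eg²) the orbital term is -0.8Δₒ = -89 kJ/mol, with no excess pairing.
Low-spin: t₂g⁶ eg¹, orbital CFSE = -1.8Δₒ = -200 kJ/mol; plus 1 excess pair × P = +326 kJ/mol; total 126 kJ/mol.
The difference is 126 − (-89) = 215 kJ/mol, so high-spin lies lower.

215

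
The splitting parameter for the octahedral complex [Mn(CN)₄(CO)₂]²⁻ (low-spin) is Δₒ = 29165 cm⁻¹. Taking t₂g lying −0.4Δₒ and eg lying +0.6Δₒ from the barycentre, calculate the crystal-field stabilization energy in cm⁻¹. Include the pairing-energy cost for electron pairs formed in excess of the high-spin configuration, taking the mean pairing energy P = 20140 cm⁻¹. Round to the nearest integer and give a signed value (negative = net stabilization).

Ligand charges: 4×(-1) from CN⁻ and 2×(+0) from CO sum to -4; with overall charge -2, Mn is +2.
Group 7 minus oxidation state +2 gives a d⁵ configuration for Mn²⁺.
Configuration: t₂g⁵ eg⁰.
Orbital CFSE = 5(-0.4) + 0(0.6) = -2.0Δₒ = -2.0 × 29165 = -58330 cm⁻¹.
Relative to high-spin t₂g³ eg² (0 paired), the low-spin configuration has 2 additional pairs, contributing +2 × 20140 = +40280 cm⁻¹.
Combining: -58330 + 40280 = -18050 cm⁻¹.

-18050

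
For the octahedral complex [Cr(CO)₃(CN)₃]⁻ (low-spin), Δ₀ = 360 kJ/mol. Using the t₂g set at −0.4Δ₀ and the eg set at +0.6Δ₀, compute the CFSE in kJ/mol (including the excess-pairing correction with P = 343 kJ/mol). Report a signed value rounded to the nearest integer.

-233

Ligand charges: 3×(+0) from CO and 3×(-1) from CN⁻ sum to -3; with overall charge -1, Cr is +2.
Group 6 minus oxidation state +2 gives a d⁴ configuration for Cr²⁺.
Electron filling gives t₂g⁴ eg⁰.
The orbital stabilization is -1.6Δ₀ = -1.6 × 360 = -576 kJ/mol.
Relative to high-spin t₂g³ eg¹ (0 paired), the low-spin configuration has 1 additional pair, contributing +1 × 343 = +343 kJ/mol.
Combining: -576 + 343 = -233 kJ/mol.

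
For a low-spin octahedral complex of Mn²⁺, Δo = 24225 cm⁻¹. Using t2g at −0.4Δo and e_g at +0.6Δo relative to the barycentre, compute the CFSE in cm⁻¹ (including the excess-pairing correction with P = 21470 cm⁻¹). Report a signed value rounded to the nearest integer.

-5510

Mn sits in group 7; removing 2 electrons leaves Mn²⁺ with 7 − 2 = 5 d electrons.
Electron filling gives t2g^5 e_g^0.
CFSE(orbital) = 5×(-0.4Δo) + 0×(0.6Δo) = -2.0Δo; with Δo = 24225 cm⁻¹ that is -48450 cm⁻¹.
Relative to high-spin t2g^3 e_g^2 (0 paired), the low-spin configuration has 2 additional pairs, contributing +2 × 21470 = +42940 cm⁻¹.
Overall CFSE = -48450 + 42940 = -5510 cm⁻¹.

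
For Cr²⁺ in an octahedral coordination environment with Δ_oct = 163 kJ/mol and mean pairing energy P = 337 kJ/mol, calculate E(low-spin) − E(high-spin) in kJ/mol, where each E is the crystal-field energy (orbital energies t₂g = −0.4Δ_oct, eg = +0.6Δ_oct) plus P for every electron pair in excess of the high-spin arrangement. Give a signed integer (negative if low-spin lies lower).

Cr²⁺: group 6, so d-count = 6 − 2 = 4.
High-spin d⁴ fills as t₂g³ eg¹ with CFSE 3(−0.4) + 1(+0.6) = -0.6Δ_oct = -98 kJ/mol.
Low-spin t₂g⁴ eg⁰ gives -1.6Δ_oct = -261 kJ/mol, but forming 1 extra pair costs 1P = 337 kJ/mol, so E(LS) = -261 + 337 = 76 kJ/mol.
E(LS) − E(HS) = 76 − (-98) = 174 kJ/mol.

174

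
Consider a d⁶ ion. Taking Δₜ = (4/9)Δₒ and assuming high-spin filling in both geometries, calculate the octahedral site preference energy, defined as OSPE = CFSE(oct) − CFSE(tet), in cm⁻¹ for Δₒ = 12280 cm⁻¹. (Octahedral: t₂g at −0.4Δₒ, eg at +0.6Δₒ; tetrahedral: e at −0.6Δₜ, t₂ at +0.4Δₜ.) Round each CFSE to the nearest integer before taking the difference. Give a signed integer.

-1637

In an octahedral site d⁶ (HS) is t2g^4 e_g^2, giving CFSE(oct) = -0.4Δₒ = -4912 cm⁻¹.
Tetrahedral: e^3 t2^3, CFSE = 3(−0.6) + 3(+0.4) = -0.6Δₜ = -0.6 × (4/9) × 12280 = -3275 cm⁻¹.
OSPE = -4912 − (-3275) = -1637 cm⁻¹.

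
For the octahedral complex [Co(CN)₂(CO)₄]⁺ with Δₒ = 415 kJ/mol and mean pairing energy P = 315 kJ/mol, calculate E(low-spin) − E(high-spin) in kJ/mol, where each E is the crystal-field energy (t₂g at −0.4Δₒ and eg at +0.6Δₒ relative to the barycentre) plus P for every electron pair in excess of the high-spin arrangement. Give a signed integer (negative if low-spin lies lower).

-200

Ligand charges: 2×(-1) from CN⁻ and 4×(+0) from CO sum to -2; with overall charge +1, Co is +3.
Co³⁺: group 9, so d-count = 9 − 3 = 6.
In the high-spin limit (t₂g⁴ eg²) the orbital term is -0.4Δₒ = -166 kJ/mol, with no excess pairing.
Low-spin: t₂g⁶ eg⁰, orbital CFSE = -2.4Δₒ = -996 kJ/mol; plus 2 excess pairs × P = +630 kJ/mol; total -366 kJ/mol.
The difference is -366 − (-166) = -200 kJ/mol, so low-spin lies lower.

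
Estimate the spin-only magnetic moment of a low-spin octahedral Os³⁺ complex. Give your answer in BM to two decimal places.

1.73 BM

Os³⁺: group 8, so d-count = 8 − 3 = 5.
Configuration: t2g^5 e_g^0 → 1 unpaired electron.
μ(spin-only) = √[1(1+2)] = √3 ≈ 1.73 BM.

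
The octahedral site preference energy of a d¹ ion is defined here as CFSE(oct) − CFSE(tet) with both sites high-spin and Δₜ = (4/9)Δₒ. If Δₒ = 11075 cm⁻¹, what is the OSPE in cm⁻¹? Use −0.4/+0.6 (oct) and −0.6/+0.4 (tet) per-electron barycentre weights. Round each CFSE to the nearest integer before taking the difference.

-1477

In an octahedral site d¹ (HS) is t₂g¹ eg⁰, giving CFSE(oct) = -0.4Δₒ = -4430 cm⁻¹.
In a tetrahedral site the filling is e¹ t₂⁰: CFSE(tet) = -0.6Δₜ = -0.6 × (4/9)(11075) = -2953 cm⁻¹.
Subtracting, OSPE = -4430 − (-2953) = -1477 cm⁻¹.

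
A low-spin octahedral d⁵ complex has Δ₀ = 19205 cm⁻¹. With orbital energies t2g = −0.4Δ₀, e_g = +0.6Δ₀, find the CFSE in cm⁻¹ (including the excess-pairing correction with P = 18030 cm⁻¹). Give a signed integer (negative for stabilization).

The d⁵ electrons fill as t2g^5 e_g^0.
The orbital stabilization is -2.0Δ₀ = -2.0 × 19205 = -38410 cm⁻¹.
Pairing penalty: 2 pairs vs 0 in the high-spin reference → 2 extra × P = 36060 cm⁻¹.
Combining: -38410 + 36060 = -2350 cm⁻¹.

-2350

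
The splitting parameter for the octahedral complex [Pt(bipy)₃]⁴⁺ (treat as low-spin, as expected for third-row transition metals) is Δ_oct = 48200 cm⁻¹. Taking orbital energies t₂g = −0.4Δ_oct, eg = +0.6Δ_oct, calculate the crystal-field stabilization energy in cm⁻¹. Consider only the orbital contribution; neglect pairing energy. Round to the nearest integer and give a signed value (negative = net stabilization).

-115680

bipy is neutral, so the +4 overall charge sits on Pt: oxidation state +4.
Group 10 minus oxidation state +4 gives a d⁶ configuration for Pt⁴⁺.
Electron filling gives t₂g⁶ eg⁰.
Orbital CFSE = 6(-0.4) + 0(0.6) = -2.4Δ_oct = -2.4 × 48200 = -115680 cm⁻¹.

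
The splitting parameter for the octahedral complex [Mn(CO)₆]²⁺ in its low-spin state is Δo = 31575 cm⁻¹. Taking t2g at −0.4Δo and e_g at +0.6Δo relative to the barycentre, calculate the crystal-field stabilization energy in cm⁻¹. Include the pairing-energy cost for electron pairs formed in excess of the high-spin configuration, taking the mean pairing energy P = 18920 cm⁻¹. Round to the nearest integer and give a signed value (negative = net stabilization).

CO is neutral, so the +2 overall charge sits on Mn: oxidation state +2.
Mn is in group 7, so Mn²⁺ is d⁵ (7 − 2 = 5).
Electron filling gives t2g^5 e_g^0.
CFSE(orbital) = 5×(-0.4Δo) + 0×(0.6Δo) = -2.0Δo; with Δo = 31575 cm⁻¹ that is -63150 cm⁻¹.
Pairing penalty: 2 pairs vs 0 in the high-spin reference → 2 extra × P = 37840 cm⁻¹.
Net CFSE = -63150 + 37840 = -25310 cm⁻¹.

-25310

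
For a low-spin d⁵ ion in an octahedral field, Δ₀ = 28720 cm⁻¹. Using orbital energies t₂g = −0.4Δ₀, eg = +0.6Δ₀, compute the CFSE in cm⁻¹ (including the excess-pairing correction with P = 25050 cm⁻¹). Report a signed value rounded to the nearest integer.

-7340

Configuration: t₂g⁵ eg⁰.
The orbital stabilization is -2.0Δ₀ = -2.0 × 28720 = -57440 cm⁻¹.
Pairing penalty: 2 pairs vs 0 in the high-spin reference → 2 extra × P = 50100 cm⁻¹.
Combining: -57440 + 50100 = -7340 cm⁻¹.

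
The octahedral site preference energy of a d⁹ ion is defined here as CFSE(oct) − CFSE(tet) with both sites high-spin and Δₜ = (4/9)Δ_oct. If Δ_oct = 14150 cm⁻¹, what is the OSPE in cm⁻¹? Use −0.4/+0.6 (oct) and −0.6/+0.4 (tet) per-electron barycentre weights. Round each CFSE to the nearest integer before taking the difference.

-5974

In an octahedral site d⁹ (HS) is t₂g⁶ eg³, giving CFSE(oct) = -0.6Δ_oct = -8490 cm⁻¹.
Tetrahedral: e⁴ t₂⁵, CFSE = 4(−0.6) + 5(+0.4) = -0.4Δₜ = -0.4 × (4/9) × 14150 = -2516 cm⁻¹.
OSPE = CFSE(oct) − CFSE(tet) = -8490 − (-2516) = -5974 cm⁻¹.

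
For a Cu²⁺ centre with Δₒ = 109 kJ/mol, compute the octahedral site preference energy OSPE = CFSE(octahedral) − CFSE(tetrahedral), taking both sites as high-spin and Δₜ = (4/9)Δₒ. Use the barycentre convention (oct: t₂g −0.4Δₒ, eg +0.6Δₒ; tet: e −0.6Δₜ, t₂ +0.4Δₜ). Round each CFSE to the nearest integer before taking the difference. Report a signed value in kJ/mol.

-46

Cu sits in group 11; removing 2 electrons leaves Cu²⁺ with 11 − 2 = 9 d electrons.
In an octahedral site d⁹ (HS) is t₂g⁶ eg³, giving CFSE(oct) = -0.6Δₒ = -65 kJ/mol.
Tetrahedral e⁴ t₂⁵ gives -0.4Δₜ = -0.4 × (4/9) × 109 = -19 kJ/mol.
OSPE = -65 − (-19) = -46 kJ/mol.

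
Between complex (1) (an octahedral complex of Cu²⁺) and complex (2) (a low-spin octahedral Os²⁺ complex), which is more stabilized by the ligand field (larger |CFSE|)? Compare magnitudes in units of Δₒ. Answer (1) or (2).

(2)

(1): Cu is in group 11, so Cu²⁺ is d⁹ (11 − 2 = 9); t2g^6 e_g^3, CFSE = -0.6Δₒ.
(2): Os sits in group 8; removing 2 electrons leaves Os²⁺ with 8 − 2 = 6 d electrons; t2g^6 e_g^0, CFSE = -2.4Δₒ.
So (2) has the larger |CFSE|.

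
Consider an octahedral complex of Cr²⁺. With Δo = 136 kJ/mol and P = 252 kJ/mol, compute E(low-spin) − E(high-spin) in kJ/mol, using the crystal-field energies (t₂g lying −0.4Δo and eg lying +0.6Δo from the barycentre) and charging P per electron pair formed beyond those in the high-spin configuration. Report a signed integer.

116

Cr sits in group 6; removing 2 electrons leaves Cr²⁺ with 6 − 2 = 4 d electrons.
High-spin d⁴ fills as t₂g³ eg¹ with CFSE 3(−0.4) + 1(+0.6) = -0.6Δo = -82 kJ/mol.
Low-spin t₂g⁴ eg⁰ gives -1.6Δo = -218 kJ/mol, but forming 1 extra pair costs 1P = 252 kJ/mol, so E(LS) = -218 + 252 = 34 kJ/mol.
Thus E(LS) − E(HS) = 116 kJ/mol.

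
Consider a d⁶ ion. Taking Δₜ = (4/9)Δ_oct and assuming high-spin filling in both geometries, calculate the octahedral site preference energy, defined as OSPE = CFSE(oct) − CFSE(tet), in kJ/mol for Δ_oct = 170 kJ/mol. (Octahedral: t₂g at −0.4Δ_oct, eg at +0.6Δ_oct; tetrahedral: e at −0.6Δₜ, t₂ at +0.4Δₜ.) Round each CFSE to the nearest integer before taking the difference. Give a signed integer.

-23

In an octahedral site d⁶ (HS) is t₂g⁴ eg², giving CFSE(oct) = -0.4Δ_oct = -68 kJ/mol.
Tetrahedral: e³ t₂³, CFSE = 3(−0.6) + 3(+0.4) = -0.6Δₜ = -0.6 × (4/9) × 170 = -45 kJ/mol.
OSPE = CFSE(oct) − CFSE(tet) = -68 − (-45) = -23 kJ/mol.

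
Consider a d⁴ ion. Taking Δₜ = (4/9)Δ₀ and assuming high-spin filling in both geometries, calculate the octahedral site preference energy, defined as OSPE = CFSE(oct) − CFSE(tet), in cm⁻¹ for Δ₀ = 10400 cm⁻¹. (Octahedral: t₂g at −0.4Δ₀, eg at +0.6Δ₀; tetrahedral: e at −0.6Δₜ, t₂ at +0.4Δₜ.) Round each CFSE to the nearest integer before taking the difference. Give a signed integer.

Octahedral (high-spin): t₂g³ eg¹, CFSE = 3(−0.4) + 1(+0.6) = -0.6Δ₀ = -0.6 × 10400 = -6240 cm⁻¹.
Tetrahedral: e² t₂², CFSE = 2(−0.6) + 2(+0.4) = -0.4Δₜ = -0.4 × (4/9) × 10400 = -1849 cm⁻¹.
OSPE = CFSE(oct) − CFSE(tet) = -6240 − (-1849) = -4391 cm⁻¹.

-4391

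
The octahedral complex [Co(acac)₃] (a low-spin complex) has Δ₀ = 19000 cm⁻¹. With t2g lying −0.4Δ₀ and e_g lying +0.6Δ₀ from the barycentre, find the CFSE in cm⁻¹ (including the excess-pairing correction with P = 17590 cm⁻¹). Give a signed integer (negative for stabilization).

-10420

Each acac⁻ contributes -1; 3 × (-1) = -3. With overall charge +0, Co is in the +3 oxidation state.
Co sits in group 9; removing 3 electrons leaves Co³⁺ with 9 − 3 = 6 d electrons.
The d⁶ electrons fill as t2g^6 e_g^0.
The orbital stabilization is -2.4Δ₀ = -2.4 × 19000 = -45600 cm⁻¹.
High-spin d⁶ would be t2g^4 e_g^2 with 1 pair; low-spin has 3, so 2 excess pairs cost +2P = +35180 cm⁻¹.
Combining: -45600 + 35180 = -10420 cm⁻¹.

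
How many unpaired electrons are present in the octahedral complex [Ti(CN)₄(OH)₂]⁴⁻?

Ligand charges: 4×(-1) from CN⁻ and 2×(-1) from OH⁻ sum to -6; with overall charge -4, Ti is +2.
Ti sits in group 4; removing 2 electrons leaves Ti²⁺ with 4 − 2 = 2 d electrons.
Configuration: t2g^2 e_g^0, giving 2 unpaired electrons.

2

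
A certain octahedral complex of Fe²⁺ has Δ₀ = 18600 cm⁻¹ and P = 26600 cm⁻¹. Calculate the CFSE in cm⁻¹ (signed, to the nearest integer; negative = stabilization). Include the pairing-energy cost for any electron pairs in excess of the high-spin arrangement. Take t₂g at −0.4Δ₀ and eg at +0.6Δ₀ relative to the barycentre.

Fe is in group 8, so Fe²⁺ is d⁶ (8 − 2 = 6).
With Δ₀ < P the complex is high-spin.
Configuration: t₂g⁴ eg².
Orbital CFSE = -0.4Δ₀ = -0.4 × 18600 = -7440 cm⁻¹.
High-spin has no excess pairs, so no pairing correction applies.

-7440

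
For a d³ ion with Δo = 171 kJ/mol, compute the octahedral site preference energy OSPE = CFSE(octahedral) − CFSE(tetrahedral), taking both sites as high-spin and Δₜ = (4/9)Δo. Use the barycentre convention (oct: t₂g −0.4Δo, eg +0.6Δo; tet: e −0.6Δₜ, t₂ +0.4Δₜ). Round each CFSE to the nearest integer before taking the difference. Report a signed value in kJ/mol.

-144

In an octahedral site d³ (HS) is t2g^3 e_g^0, giving CFSE(oct) = -1.2Δo = -205 kJ/mol.
In a tetrahedral site the filling is e^2 t2^1: CFSE(tet) = -0.8Δₜ = -0.8 × (4/9)(171) = -61 kJ/mol.
OSPE = -205 − (-61) = -144 kJ/mol.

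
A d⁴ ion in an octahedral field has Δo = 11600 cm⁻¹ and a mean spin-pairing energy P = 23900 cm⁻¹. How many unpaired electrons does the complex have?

4

With Δo < P the complex is high-spin.
Configuration: t2g^3 e_g^1.
Unpaired electrons: 4.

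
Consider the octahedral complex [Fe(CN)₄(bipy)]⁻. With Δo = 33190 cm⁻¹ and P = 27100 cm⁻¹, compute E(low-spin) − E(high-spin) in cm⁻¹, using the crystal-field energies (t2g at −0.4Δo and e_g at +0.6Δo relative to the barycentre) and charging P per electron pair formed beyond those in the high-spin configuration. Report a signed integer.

-12180

Ligand charges: 4×(-1) from CN⁻ and 1×(+0) from bipy sum to -4; with overall charge -1, Fe is +3.
Fe³⁺: group 8, so d-count = 8 − 3 = 5.
High-spin: t2g^3 e_g^2, CFSE = 0.0Δo = 0 cm⁻¹.
Low-spin: t2g^5 e_g^0, orbital CFSE = -2.0Δo = -66380 cm⁻¹; plus 2 excess pairs × P = +54200 cm⁻¹; total -12180 cm⁻¹.
The difference is -12180 − (0) = -12180 cm⁻¹, so low-spin lies lower.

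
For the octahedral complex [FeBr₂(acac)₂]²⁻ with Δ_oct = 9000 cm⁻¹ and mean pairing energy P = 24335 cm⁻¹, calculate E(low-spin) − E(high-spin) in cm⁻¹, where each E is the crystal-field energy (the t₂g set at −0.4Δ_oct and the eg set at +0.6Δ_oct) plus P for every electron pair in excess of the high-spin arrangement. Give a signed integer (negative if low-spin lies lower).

30670

Ligand charges: 2×(-1) from Br⁻ and 2×(-1) from acac⁻ sum to -4; with overall charge -2, Fe is +2.
Fe sits in group 8; removing 2 electrons leaves Fe²⁺ with 8 − 2 = 6 d electrons.
High-spin: t₂g⁴ eg², CFSE = -0.4Δ_oct = -3600 cm⁻¹.
Low-spin t₂g⁶ eg⁰ gives -2.4Δ_oct = -21600 cm⁻¹, but forming 2 extra pairs costs 2P = 48670 cm⁻¹, so E(LS) = -21600 + 48670 = 27070 cm⁻¹.
The difference is 27070 − (-3600) = 30670 cm⁻¹, so high-spin lies lower.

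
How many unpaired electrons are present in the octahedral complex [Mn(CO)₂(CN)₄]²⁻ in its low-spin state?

1

Ligand charges: 2×(+0) from CO and 4×(-1) from CN⁻ sum to -4; with overall charge -2, Mn is +2.
Mn²⁺: group 7, so d-count = 7 − 2 = 5.
Configuration: t₂g⁵ eg⁰, giving 1 unpaired electron.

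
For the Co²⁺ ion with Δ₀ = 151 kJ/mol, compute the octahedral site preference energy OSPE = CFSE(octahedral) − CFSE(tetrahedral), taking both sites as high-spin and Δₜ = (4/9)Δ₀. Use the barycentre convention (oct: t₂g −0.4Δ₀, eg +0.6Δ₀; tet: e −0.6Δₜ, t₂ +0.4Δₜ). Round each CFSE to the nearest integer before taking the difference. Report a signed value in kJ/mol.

-40

Co is in group 9, so Co²⁺ is d⁷ (9 − 2 = 7).
Octahedral high-spin t₂g⁵ eg²: CFSE = -0.8 × 151 = -121 kJ/mol.
Tetrahedral: e⁴ t₂³, CFSE = 4(−0.6) + 3(+0.4) = -1.2Δₜ = -1.2 × (4/9) × 151 = -81 kJ/mol.
OSPE = CFSE(oct) − CFSE(tet) = -121 − (-81) = -40 kJ/mol.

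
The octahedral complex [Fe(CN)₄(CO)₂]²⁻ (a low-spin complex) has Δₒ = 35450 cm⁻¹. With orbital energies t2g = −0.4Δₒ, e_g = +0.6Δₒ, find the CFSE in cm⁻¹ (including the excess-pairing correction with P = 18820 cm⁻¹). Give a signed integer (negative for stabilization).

-47440

Ligand charges: 4×(-1) from CN⁻ and 2×(+0) from CO sum to -4; with overall charge -2, Fe is +2.
Group 8 minus oxidation state +2 gives a d⁶ configuration for Fe²⁺.
Electron filling gives t2g^6 e_g^0.
The orbital stabilization is -2.4Δₒ = -2.4 × 35450 = -85080 cm⁻¹.
High-spin d⁶ would be t2g^4 e_g^2 with 1 pair; low-spin has 3, so 2 excess pairs cost +2P = +37640 cm⁻¹.
Net CFSE = -85080 + 37640 = -47440 cm⁻¹.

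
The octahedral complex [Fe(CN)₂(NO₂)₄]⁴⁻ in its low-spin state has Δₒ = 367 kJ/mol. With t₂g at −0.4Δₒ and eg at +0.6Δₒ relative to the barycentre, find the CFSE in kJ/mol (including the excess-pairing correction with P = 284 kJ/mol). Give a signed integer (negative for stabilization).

-313

Ligand charges: 2×(-1) from CN⁻ and 4×(-1) from NO₂⁻ sum to -6; with overall charge -4, Fe is +2.
Group 8 minus oxidation state +2 gives a d⁶ configuration for Fe²⁺.
Configuration: t₂g⁶ eg⁰.
Orbital CFSE = 6(-0.4) + 0(0.6) = -2.4Δₒ = -2.4 × 367 = -881 kJ/mol.
Relative to high-spin t₂g⁴ eg² (1 paired), the low-spin configuration has 2 additional pairs, contributing +2 × 284 = +568 kJ/mol.
Combining: -881 + 568 = -313 kJ/mol.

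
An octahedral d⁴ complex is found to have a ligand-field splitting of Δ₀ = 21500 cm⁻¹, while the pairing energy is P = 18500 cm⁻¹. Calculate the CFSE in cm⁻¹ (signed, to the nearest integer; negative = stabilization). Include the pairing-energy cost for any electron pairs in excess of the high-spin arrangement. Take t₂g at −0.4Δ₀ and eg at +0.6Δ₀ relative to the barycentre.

Δ₀ > P, so pairing is preferred: the ground state is low-spin.
Filling d⁴ accordingly: t₂g⁴ eg⁰.
Orbital CFSE = -1.6Δ₀ = -1.6 × 21500 = -34400 cm⁻¹.
Excess pairs vs high-spin: 1 − 0 = 1; pairing cost = +18500 cm⁻¹.
Net CFSE = -34400 + 18500 = -15900 cm⁻¹.

-15900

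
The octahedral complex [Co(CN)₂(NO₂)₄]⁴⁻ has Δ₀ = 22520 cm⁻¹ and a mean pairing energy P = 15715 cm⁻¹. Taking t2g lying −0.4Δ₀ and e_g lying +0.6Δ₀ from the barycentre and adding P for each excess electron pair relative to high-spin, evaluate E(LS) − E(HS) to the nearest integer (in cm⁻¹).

-6805

Ligand charges: 2×(-1) from CN⁻ and 4×(-1) from NO₂⁻ sum to -6; with overall charge -4, Co is +2.
Co sits in group 9; removing 2 electrons leaves Co²⁺ with 9 − 2 = 7 d electrons.
In the high-spin limit (t2g^5 e_g^2) the orbital term is -0.8Δ₀ = -18016 cm⁻¹, with no excess pairing.
Low-spin t2g^6 e_g^1 gives -1.8Δ₀ = -40536 cm⁻¹, but forming 1 extra pair costs 1P = 15715 cm⁻¹, so E(LS) = -40536 + 15715 = -24821 cm⁻¹.
Thus E(LS) − E(HS) = -6805 cm⁻¹.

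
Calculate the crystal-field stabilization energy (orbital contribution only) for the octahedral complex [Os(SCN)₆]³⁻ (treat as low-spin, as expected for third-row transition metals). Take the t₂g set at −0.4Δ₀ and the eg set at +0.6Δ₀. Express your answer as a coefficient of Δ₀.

Each SCN⁻ contributes -1; 6 × (-1) = -6. With overall charge -3, Os is in the +3 oxidation state.
Os³⁺: group 8, so d-count = 8 − 3 = 5.
Configuration: t₂g⁵ eg⁰.
CFSE = 5(-0.4Δ₀) + 0(0.6Δ₀) = -2.0Δ₀ + 0.0Δ₀ = -2.0Δ₀.

-2.0 Δ₀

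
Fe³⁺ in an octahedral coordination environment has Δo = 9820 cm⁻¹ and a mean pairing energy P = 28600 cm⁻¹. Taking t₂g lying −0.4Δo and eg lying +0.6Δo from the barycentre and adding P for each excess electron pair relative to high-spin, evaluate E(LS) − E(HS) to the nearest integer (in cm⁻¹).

37560

Fe sits in group 8; removing 3 electrons leaves Fe³⁺ with 8 − 3 = 5 d electrons.
High-spin d⁵ fills as t₂g³ eg² with CFSE 3(−0.4) + 2(+0.6) = 0.0Δo = 0 cm⁻¹.
Low-spin: t₂g⁵ eg⁰, orbital CFSE = -2.0Δo = -19640 cm⁻¹; plus 2 excess pairs × P = +57200 cm⁻¹; total 37560 cm⁻¹.
Thus E(LS) − E(HS) = 37560 cm⁻¹.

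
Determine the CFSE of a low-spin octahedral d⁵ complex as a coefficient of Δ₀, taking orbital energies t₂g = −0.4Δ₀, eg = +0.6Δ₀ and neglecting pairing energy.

Configuration: t₂g⁵ eg⁰.
CFSE = 5(-0.4Δ₀) + 0(0.6Δ₀) = -2.0Δ₀ + 0.0Δ₀ = -2.0Δ₀.

-2.0 Δ₀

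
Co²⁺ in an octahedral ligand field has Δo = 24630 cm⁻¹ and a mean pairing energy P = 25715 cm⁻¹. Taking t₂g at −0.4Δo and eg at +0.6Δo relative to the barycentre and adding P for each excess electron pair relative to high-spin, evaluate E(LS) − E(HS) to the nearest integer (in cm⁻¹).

1085

Co²⁺: group 9, so d-count = 9 − 2 = 7.
High-spin d⁷ fills as t₂g⁵ eg² with CFSE 5(−0.4) + 2(+0.6) = -0.8Δo = -19704 cm⁻¹.
Low-spin: t₂g⁶ eg¹, orbital CFSE = -1.8Δo = -44334 cm⁻¹; plus 1 excess pair × P = +25715 cm⁻¹; total -18619 cm⁻¹.
Thus E(LS) − E(HS) = 1085 cm⁻¹.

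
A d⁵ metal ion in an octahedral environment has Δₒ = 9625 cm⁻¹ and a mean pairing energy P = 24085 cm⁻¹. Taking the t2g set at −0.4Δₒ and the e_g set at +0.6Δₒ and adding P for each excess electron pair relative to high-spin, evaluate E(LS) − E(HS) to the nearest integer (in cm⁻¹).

High-spin d⁵ fills as t2g^3 e_g^2 with CFSE 3(−0.4) + 2(+0.6) = 0.0Δₒ = 0 cm⁻¹.
Low-spin t2g^5 e_g^0 gives -2.0Δₒ = -19250 cm⁻¹, but forming 2 extra pairs costs 2P = 48170 cm⁻¹, so E(LS) = -19250 + 48170 = 28920 cm⁻¹.
Thus E(LS) − E(HS) = 28920 cm⁻¹.

28920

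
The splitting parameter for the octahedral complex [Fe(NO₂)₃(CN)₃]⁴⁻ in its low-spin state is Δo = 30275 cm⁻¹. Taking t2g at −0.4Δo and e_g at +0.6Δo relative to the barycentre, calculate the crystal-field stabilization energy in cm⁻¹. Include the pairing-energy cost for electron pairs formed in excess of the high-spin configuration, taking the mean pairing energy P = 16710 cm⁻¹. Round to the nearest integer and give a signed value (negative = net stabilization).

Ligand charges: 3×(-1) from NO₂⁻ and 3×(-1) from CN⁻ sum to -6; with overall charge -4, Fe is +2.
Fe²⁺: group 8, so d-count = 8 − 2 = 6.
Configuration: t2g^6 e_g^0.
The orbital stabilization is -2.4Δo = -2.4 × 30275 = -72660 cm⁻¹.
High-spin d⁶ would be t2g^4 e_g^2 with 1 pair; low-spin has 3, so 2 excess pairs cost +2P = +33420 cm⁻¹.
Combining: -72660 + 33420 = -39240 cm⁻¹.

-39240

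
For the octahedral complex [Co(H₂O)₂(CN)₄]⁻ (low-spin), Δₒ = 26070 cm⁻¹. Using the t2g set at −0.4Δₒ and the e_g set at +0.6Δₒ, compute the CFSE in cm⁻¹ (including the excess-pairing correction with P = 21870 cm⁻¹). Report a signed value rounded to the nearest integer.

Ligand charges: 2×(+0) from H₂O and 4×(-1) from CN⁻ sum to -4; with overall charge -1, Co is +3.
Co sits in group 9; removing 3 electrons leaves Co³⁺ with 9 − 3 = 6 d electrons.
The d⁶ electrons fill as t2g^6 e_g^0.
The orbital stabilization is -2.4Δₒ = -2.4 × 26070 = -62568 cm⁻¹.
Pairing penalty: 3 pairs vs 1 in the high-spin reference → 2 extra × P = 43740 cm⁻¹.
Net CFSE = -62568 + 43740 = -18828 cm⁻¹.

-18828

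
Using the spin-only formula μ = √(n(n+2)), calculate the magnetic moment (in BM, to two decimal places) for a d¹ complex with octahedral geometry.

For octahedral d¹ the high- and low-spin configurations coincide.
Configuration: t₂g¹ eg⁰ → 1 unpaired electron.
μ(spin-only) = √[1(1+2)] = √3 ≈ 1.73 BM.

1.73 BM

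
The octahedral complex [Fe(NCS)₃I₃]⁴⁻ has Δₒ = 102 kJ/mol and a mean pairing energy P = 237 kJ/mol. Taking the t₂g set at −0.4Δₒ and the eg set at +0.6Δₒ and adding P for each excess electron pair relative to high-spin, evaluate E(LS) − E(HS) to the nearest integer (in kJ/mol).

270

Ligand charges: 3×(-1) from NCS⁻ and 3×(-1) from I⁻ sum to -6; with overall charge -4, Fe is +2.
Group 8 minus oxidation state +2 gives a d⁶ configuration for Fe²⁺.
High-spin d⁶ fills as t₂g⁴ eg² with CFSE 4(−0.4) + 2(+0.6) = -0.4Δₒ = -41 kJ/mol.
For low-spin the configuration is t₂g⁶ eg⁰: orbital energy -2.4 × 102 = -245 kJ/mol, and 2 additional pairs relative to high-spin add 474 kJ/mol, giving 229 kJ/mol.
Thus E(LS) − E(HS) = 270 kJ/mol.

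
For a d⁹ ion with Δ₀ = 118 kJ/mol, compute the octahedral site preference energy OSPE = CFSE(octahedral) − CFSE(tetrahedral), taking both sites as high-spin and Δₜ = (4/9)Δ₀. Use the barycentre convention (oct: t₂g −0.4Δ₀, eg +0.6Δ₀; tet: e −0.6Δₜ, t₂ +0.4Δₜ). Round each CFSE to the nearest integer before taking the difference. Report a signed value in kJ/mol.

-50

Octahedral high-spin t₂g⁶ eg³: CFSE = -0.6 × 118 = -71 kJ/mol.
Tetrahedral e⁴ t₂⁵ gives -0.4Δₜ = -0.4 × (4/9) × 118 = -21 kJ/mol.
OSPE = CFSE(oct) − CFSE(tet) = -71 − (-21) = -50 kJ/mol.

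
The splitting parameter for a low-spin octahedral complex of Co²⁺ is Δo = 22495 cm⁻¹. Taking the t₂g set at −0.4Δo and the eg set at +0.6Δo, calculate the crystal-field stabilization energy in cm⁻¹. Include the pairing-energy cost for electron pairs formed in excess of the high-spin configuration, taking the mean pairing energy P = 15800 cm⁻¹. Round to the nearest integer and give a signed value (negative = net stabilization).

-24691

Co is in group 9, so Co²⁺ is d⁷ (9 − 2 = 7).
The d⁷ electrons fill as t₂g⁶ eg¹.
Orbital CFSE = 6(-0.4) + 1(0.6) = -1.8Δo = -1.8 × 22495 = -40491 cm⁻¹.
Pairing penalty: 3 pairs vs 2 in the high-spin reference → 1 extra × P = 15800 cm⁻¹.
Combining: -40491 + 15800 = -24691 cm⁻¹.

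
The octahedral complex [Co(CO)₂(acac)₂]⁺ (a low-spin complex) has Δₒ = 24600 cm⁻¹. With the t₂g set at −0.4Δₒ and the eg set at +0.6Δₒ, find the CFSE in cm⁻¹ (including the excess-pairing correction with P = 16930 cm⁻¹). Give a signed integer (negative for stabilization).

Ligand charges: 2×(+0) from CO and 2×(-1) from acac⁻ sum to -2; with overall charge +1, Co is +3.
Co is in group 9, so Co³⁺ is d⁶ (9 − 3 = 6).
The d⁶ electrons fill as t₂g⁶ eg⁰.
Orbital CFSE = 6(-0.4) + 0(0.6) = -2.4Δₒ = -2.4 × 24600 = -59040 cm⁻¹.
Relative to high-spin t₂g⁴ eg² (1 paired), the low-spin configuration has 2 additional pairs, contributing +2 × 16930 = +33860 cm⁻¹.
Overall CFSE = -59040 + 33860 = -25180 cm⁻¹.

-25180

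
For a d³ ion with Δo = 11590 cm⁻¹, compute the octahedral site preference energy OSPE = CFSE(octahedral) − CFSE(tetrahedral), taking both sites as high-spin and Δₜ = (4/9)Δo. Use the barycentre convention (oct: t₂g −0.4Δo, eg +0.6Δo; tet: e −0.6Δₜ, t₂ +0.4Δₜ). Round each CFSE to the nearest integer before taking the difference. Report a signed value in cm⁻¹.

-9787

Octahedral high-spin t2g^3 e_g^0: CFSE = -1.2 × 11590 = -13908 cm⁻¹.
Tetrahedral: e^2 t2^1, CFSE = 2(−0.6) + 1(+0.4) = -0.8Δₜ = -0.8 × (4/9) × 11590 = -4121 cm⁻¹.
OSPE = CFSE(oct) − CFSE(tet) = -13908 − (-4121) = -9787 cm⁻¹.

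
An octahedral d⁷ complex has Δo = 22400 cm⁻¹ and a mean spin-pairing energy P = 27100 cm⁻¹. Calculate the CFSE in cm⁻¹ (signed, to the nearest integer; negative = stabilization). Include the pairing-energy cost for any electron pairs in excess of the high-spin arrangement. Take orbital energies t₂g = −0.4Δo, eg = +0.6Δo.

-17920

With Δo < P the complex is high-spin.
Configuration: t₂g⁵ eg².
Orbital CFSE = -0.8Δo = -0.8 × 22400 = -17920 cm⁻¹.
High-spin has no excess pairs, so no pairing correction applies.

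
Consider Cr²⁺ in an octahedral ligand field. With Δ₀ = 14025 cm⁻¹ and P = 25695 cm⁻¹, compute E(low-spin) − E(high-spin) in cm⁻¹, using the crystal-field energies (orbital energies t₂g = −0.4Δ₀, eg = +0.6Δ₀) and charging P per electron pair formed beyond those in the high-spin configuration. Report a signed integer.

11670

Group 6 minus oxidation state +2 gives a d⁴ configuration for Cr²⁺.
High-spin: t₂g³ eg¹, CFSE = -0.6Δ₀ = -8415 cm⁻¹.
For low-spin the configuration is t₂g⁴ eg⁰: orbital energy -1.6 × 14025 = -22440 cm⁻¹, and 1 additional pair relative to high-spin adds 25695 cm⁻¹, giving 3255 cm⁻¹.
The difference is 3255 − (-8415) = 11670 cm⁻¹, so high-spin lies lower.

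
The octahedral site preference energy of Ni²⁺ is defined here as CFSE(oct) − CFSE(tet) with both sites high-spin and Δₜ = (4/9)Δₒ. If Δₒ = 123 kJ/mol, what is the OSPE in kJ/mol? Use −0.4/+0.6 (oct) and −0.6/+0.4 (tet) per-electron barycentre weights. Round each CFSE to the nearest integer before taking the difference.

-104

Ni²⁺: group 10, so d-count = 10 − 2 = 8.
Octahedral high-spin t₂g⁶ eg²: CFSE = -1.2 × 123 = -148 kJ/mol.
In a tetrahedral site the filling is e⁴ t₂⁴: CFSE(tet) = -0.8Δₜ = -0.8 × (4/9)(123) = -44 kJ/mol.
OSPE = CFSE(oct) − CFSE(tet) = -148 − (-44) = -104 kJ/mol.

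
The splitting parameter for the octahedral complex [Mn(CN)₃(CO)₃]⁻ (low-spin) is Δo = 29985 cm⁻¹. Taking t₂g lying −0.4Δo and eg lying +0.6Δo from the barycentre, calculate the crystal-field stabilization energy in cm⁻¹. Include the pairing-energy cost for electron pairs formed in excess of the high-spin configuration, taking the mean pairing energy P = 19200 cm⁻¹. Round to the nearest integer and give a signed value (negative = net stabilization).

-21570

Ligand charges: 3×(-1) from CN⁻ and 3×(+0) from CO sum to -3; with overall charge -1, Mn is +2.
Mn sits in group 7; removing 2 electrons leaves Mn²⁺ with 7 − 2 = 5 d electrons.
The d⁵ electrons fill as t₂g⁵ eg⁰.
CFSE(orbital) = 5×(-0.4Δo) + 0×(0.6Δo) = -2.0Δo; with Δo = 29985 cm⁻¹ that is -59970 cm⁻¹.
High-spin d⁵ would be t₂g³ eg² with 0 pairs; low-spin has 2, so 2 excess pairs cost +2P = +38400 cm⁻¹.
Combining: -59970 + 38400 = -21570 cm⁻¹.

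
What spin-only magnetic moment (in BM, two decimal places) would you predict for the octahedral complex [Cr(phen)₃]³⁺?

phen is neutral, so the +3 overall charge sits on Cr: oxidation state +3.
Cr is in group 6, so Cr³⁺ is d³ (6 − 3 = 3).
Configuration: t₂g³ eg⁰ → 3 unpaired electrons.
μ(spin-only) = √[3(3+2)] = √15 ≈ 3.87 BM.

3.87 BM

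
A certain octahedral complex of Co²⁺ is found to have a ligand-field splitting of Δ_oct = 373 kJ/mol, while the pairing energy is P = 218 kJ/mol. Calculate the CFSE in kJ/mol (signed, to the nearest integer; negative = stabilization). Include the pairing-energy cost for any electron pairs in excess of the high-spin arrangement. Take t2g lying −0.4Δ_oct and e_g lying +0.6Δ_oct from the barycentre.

Group 9 minus oxidation state +2 gives a d⁷ configuration for Co²⁺.
Since Δ_oct = 373 kJ/mol > P = 218 kJ/mol, the complex adopts the low-spin configuration.
That gives t2g^6 e_g^1.
Orbital CFSE = -1.8Δ_oct = -1.8 × 373 = -671 kJ/mol.
Excess pairs vs high-spin: 3 − 2 = 1; pairing cost = +218 kJ/mol.
Net CFSE = -671 + 218 = -453 kJ/mol.

-453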